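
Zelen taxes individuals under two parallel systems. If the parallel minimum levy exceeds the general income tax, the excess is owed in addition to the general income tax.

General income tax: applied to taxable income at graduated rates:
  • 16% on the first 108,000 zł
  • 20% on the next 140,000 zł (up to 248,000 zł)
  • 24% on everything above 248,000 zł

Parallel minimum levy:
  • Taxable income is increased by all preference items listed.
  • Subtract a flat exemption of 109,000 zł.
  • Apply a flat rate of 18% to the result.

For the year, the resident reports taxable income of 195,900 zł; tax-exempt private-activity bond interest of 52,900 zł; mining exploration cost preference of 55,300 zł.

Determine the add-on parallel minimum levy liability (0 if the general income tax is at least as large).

Parallel minimum levy:
  Adjusted income: 195,900 zł + 52,900 zł + 55,300 zł = 304,100 zł
  Less exemption 109,000 zł → base 195,100 zł
  195,100 zł × 18% = 35,118 zł

General income tax:
  108,000 zł × 16% = 17,280 zł
  87,900 zł × 20% = 17,580 zł
  → 34,860 zł

Excess of parallel minimum levy over general income tax: 35,118 zł − 34,860 zł = 258 zł.

258 zł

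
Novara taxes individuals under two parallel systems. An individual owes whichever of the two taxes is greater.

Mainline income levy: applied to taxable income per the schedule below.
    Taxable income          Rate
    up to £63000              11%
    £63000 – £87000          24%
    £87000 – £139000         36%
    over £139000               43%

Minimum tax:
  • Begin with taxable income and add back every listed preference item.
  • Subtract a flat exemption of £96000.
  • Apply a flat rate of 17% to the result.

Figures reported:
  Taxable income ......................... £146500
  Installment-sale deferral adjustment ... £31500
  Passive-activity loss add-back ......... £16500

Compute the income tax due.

£34635

Minimum tax:
  Adjusted income: £146500 + £31500 + £16500 = £194500
  Less exemption £96000 → base £98500
  £98500 × 17% = £16745

Mainline income levy:
  £63000 × 11% = £6930
  £24000 × 24% = £5760
  £52000 × 36% = £18720
  £7500 × 43% = £3225
  → £34635

£34635 > £16745, so the mainline income levy governs.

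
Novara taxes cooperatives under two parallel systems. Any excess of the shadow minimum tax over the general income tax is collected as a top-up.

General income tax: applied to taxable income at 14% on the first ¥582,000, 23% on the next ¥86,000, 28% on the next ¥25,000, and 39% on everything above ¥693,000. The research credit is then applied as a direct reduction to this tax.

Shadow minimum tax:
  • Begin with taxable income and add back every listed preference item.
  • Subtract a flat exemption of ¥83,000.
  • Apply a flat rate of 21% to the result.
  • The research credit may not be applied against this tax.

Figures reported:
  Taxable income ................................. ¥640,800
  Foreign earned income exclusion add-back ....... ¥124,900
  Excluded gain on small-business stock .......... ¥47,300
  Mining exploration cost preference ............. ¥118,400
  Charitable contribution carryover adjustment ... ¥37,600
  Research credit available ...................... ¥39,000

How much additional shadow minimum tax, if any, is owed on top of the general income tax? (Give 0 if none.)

Shadow minimum tax:
  Adjusted income: ¥640,800 + ¥124,900 + ¥47,300 + ¥118,400 + ¥37,600 = ¥969,000
  Less exemption ¥83,000 → base ¥886,000
  ¥886,000 × 21% = ¥186,060

General income tax:
  ¥582,000 × 14% = ¥81,480
  ¥58,800 × 23% = ¥13,524
  → ¥95,004
  Less research credit ¥39,000 → ¥56,004

Excess of shadow minimum tax over general income tax: ¥186,060 − ¥56,004 = ¥130,056.

¥130,056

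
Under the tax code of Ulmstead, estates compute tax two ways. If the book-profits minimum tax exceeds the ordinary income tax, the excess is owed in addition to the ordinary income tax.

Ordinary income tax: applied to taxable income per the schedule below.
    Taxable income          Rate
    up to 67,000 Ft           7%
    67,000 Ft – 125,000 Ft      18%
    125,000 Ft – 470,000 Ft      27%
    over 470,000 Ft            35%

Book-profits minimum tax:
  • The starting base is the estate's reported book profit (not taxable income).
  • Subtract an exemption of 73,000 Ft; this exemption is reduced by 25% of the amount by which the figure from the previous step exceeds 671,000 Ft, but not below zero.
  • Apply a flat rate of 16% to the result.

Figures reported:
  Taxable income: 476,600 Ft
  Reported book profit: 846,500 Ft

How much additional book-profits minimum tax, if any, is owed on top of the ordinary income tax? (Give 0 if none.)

20,190 Ft

Ordinary income tax:
  67,000 Ft × 7% = 4,690 Ft
  58,000 Ft × 18% = 10,440 Ft
  345,000 Ft × 27% = 93,150 Ft
  6,600 Ft × 35% = 2,310 Ft
  → 110,590 Ft

Book-profits minimum tax:
  Base (reported book profit): 846,500 Ft
  Exemption: 73,000 Ft − 25% × (846,500 Ft − 671,000 Ft) = 73,000 Ft − 43,875 Ft = 29,125 Ft
  Base: 846,500 Ft − 29,125 Ft = 817,375 Ft
  817,375 Ft × 16% = 130,780 Ft

Excess of book-profits minimum tax over ordinary income tax: 130,780 Ft − 110,590 Ft = 20,190 Ft.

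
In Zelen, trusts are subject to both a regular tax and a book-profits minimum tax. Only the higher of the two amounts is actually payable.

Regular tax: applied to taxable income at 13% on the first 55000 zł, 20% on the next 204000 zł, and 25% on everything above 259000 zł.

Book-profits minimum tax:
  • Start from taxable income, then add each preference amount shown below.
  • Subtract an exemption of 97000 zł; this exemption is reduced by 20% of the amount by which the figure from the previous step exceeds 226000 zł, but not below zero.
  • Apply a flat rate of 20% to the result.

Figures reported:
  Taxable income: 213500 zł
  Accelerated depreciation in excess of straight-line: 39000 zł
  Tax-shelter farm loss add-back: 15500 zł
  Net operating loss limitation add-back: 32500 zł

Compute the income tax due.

Book-profits minimum tax:
  Adjusted income: 213500 zł + 39000 zł + 15500 zł + 32500 zł = 300500 zł
  Exemption: 97000 zł − 20% × (300500 zł − 226000 zł) = 97000 zł − 14900 zł = 82100 zł
  Base: 300500 zł − 82100 zł = 218400 zł
  218400 zł × 20% = 43680 zł

Regular tax:
  55000 zł × 13% = 7150 zł
  158500 zł × 20% = 31700 zł
  → 38850 zł

43680 zł > 38850 zł, so the book-profits minimum tax is the binding amount.

43680 zł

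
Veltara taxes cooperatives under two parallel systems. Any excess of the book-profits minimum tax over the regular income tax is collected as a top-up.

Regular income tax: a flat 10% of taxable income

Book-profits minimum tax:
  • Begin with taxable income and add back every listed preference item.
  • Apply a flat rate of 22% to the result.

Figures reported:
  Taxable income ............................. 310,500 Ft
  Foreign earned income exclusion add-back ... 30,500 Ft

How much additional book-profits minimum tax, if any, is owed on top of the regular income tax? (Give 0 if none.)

Book-profits minimum tax:
  Adjusted income: 310,500 Ft + 30,500 Ft = 341,000 Ft
  341,000 Ft × 22% = 75,020 Ft

Regular income tax:
  310,500 Ft × 10% = 31,050 Ft

Excess of book-profits minimum tax over regular income tax: 75,020 Ft − 31,050 Ft = 43,970 Ft.

43,970 Ft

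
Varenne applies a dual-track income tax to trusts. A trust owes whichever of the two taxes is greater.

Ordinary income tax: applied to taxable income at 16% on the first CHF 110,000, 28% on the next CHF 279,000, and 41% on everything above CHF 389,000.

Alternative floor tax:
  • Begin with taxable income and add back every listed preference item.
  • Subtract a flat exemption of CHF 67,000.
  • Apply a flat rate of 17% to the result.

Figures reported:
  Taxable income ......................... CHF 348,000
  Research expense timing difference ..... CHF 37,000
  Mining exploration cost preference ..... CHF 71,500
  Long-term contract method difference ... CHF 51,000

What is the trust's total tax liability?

CHF 84,240

Alternative floor tax:
  Adjusted income: CHF 348,000 + CHF 37,000 + CHF 71,500 + CHF 51,000 = CHF 507,500
  Less exemption CHF 67,000 → base CHF 440,500
  CHF 440,500 × 17% = CHF 74,885

Ordinary income tax:
  CHF 110,000 × 16% = CHF 17,600
  CHF 238,000 × 28% = CHF 66,640
  → CHF 84,240

CHF 84,240 > CHF 74,885, so the ordinary income tax governs.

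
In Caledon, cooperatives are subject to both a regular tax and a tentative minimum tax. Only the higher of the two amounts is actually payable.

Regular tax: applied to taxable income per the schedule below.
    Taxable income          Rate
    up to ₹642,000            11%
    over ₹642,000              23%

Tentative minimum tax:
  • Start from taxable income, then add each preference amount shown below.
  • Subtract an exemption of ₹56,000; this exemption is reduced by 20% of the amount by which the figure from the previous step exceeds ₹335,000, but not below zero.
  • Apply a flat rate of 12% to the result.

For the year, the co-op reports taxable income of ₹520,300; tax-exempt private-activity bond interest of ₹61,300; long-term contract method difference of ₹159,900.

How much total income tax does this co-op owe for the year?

₹88,980

Tentative minimum tax:
  Adjusted income: ₹520,300 + ₹61,300 + ₹159,900 = ₹741,500
  Exemption: 20% × (₹741,500 − ₹335,000) = ₹81,300 ≥ ₹56,000, so the exemption is fully phased out
  Base: ₹741,500 − ₹0 = ₹741,500
  ₹741,500 × 12% = ₹88,980

Regular tax:
  ₹520,300 × 11% = ₹57,233

₹88,980 > ₹57,233, so the tentative minimum tax is the binding amount.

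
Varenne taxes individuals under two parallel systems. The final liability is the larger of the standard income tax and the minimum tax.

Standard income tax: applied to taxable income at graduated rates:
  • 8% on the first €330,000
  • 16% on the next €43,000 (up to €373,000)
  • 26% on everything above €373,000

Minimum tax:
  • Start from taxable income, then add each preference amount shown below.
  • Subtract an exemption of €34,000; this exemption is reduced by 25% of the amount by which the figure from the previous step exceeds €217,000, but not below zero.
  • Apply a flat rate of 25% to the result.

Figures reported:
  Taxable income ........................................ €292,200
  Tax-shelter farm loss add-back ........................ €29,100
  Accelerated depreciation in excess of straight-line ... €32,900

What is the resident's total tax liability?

€88,550

Standard income tax:
  €292,200 × 8% = €23,376

Minimum tax:
  Adjusted income: €292,200 + €29,100 + €32,900 = €354,200
  Exemption: 25% × (€354,200 − €217,000) = €34,300 ≥ €34,000, so the exemption is fully phased out
  Base: €354,200 − €0 = €354,200
  €354,200 × 25% = €88,550

€88,550 > €23,376, so the minimum tax is the binding amount.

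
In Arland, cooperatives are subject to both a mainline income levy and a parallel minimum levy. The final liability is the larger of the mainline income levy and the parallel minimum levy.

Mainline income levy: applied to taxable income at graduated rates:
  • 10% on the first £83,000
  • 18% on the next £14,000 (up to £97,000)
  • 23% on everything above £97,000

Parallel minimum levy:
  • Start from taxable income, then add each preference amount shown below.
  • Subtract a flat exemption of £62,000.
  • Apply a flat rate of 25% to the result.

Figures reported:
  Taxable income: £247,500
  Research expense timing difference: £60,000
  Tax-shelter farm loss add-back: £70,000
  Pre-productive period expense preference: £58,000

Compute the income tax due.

£93,375

Parallel minimum levy:
  Adjusted income: £247,500 + £60,000 + £70,000 + £58,000 = £435,500
  Less exemption £62,000 → base £373,500
  £373,500 × 25% = £93,375

Mainline income levy:
  £83,000 × 10% = £8,300
  £14,000 × 18% = £2,520
  £150,500 × 23% = £34,615
  → £45,435

£93,375 > £45,435, so the parallel minimum levy is the binding amount.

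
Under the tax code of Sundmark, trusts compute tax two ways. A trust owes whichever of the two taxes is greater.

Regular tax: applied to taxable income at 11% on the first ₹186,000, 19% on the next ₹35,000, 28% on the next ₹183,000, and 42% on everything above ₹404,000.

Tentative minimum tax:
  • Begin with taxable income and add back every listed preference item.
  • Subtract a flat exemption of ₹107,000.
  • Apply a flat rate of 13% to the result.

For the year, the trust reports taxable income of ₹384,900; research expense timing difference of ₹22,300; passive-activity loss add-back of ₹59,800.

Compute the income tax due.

Tentative minimum tax:
  Adjusted income: ₹384,900 + ₹22,300 + ₹59,800 = ₹467,000
  Less exemption ₹107,000 → base ₹360,000
  ₹360,000 × 13% = ₹46,800

Regular tax:
  ₹186,000 × 11% = ₹20,460
  ₹35,000 × 19% = ₹6,650
  ₹163,900 × 28% = ₹45,892
  → ₹73,002

₹73,002 > ₹46,800, so the regular tax governs.

₹73,002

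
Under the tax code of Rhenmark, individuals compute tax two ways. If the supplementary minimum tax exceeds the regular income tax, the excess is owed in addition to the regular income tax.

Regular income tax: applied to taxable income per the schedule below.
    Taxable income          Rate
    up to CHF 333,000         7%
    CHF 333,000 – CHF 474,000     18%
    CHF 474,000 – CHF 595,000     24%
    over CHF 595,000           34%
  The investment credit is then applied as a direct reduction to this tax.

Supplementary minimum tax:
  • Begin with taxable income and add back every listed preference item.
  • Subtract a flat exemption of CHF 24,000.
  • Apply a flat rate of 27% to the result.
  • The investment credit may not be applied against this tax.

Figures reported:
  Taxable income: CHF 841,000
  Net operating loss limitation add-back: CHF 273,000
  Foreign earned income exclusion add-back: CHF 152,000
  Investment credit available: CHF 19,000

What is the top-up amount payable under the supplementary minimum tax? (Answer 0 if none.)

Regular income tax:
  CHF 333,000 × 7% = CHF 23,310
  CHF 141,000 × 18% = CHF 25,380
  CHF 121,000 × 24% = CHF 29,040
  CHF 246,000 × 34% = CHF 83,640
  → CHF 161,370
  Less investment credit CHF 19,000 → CHF 142,370

Supplementary minimum tax:
  Adjusted income: CHF 841,000 + CHF 273,000 + CHF 152,000 = CHF 1,266,000
  Less exemption CHF 24,000 → base CHF 1,242,000
  CHF 1,242,000 × 27% = CHF 335,340

Excess of supplementary minimum tax over regular income tax: CHF 335,340 − CHF 142,370 = CHF 192,970.

CHF 192,970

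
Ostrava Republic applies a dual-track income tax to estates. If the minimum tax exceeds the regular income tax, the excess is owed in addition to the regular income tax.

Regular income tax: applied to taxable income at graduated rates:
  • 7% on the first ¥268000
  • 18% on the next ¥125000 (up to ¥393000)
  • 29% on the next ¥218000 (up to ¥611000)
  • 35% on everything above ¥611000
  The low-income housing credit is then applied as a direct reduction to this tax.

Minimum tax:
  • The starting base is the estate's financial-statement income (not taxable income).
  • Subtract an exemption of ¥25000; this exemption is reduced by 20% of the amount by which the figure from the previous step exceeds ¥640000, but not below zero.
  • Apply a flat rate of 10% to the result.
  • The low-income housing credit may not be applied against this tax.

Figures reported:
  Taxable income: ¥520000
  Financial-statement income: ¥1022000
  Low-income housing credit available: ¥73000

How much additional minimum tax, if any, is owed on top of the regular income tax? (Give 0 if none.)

Regular income tax:
  ¥268000 × 7% = ¥18760
  ¥125000 × 18% = ¥22500
  ¥127000 × 29% = ¥36830
  → ¥78090
  Less low-income housing credit ¥73000 → ¥5090

Minimum tax:
  Base (financial-statement income): ¥1022000
  Exemption: 20% × (¥1022000 − ¥640000) = ¥76400 ≥ ¥25000, so the exemption is fully phased out
  Base: ¥1022000 − ¥0 = ¥1022000
  ¥1022000 × 10% = ¥102200

Excess of minimum tax over regular income tax: ¥102200 − ¥5090 = ¥97110.

¥97110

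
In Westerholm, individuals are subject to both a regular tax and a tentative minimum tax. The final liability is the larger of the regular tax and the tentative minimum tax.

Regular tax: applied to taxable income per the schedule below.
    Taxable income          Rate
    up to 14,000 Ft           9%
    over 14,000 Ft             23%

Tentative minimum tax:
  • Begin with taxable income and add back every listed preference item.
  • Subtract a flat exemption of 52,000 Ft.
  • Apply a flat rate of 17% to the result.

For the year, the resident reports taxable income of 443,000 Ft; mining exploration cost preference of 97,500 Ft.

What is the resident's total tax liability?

Tentative minimum tax:
  Adjusted income: 443,000 Ft + 97,500 Ft = 540,500 Ft
  Less exemption 52,000 Ft → base 488,500 Ft
  488,500 Ft × 17% = 83,045 Ft

Regular tax:
  14,000 Ft × 9% = 1,260 Ft
  429,000 Ft × 23% = 98,670 Ft
  → 99,930 Ft

99,930 Ft > 83,045 Ft, so the regular tax governs.

99,930 Ft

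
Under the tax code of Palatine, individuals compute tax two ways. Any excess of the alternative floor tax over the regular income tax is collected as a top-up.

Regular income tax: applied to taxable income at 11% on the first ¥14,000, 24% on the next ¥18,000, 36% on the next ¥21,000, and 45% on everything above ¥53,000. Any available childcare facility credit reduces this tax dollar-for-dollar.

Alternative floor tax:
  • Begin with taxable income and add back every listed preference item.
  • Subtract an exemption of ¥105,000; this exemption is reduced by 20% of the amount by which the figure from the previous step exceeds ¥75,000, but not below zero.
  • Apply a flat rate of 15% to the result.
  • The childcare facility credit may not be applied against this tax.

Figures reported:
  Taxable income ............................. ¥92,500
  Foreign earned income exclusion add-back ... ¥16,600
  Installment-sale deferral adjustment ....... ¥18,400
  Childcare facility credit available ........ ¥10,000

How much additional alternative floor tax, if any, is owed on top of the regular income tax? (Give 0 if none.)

¥0

Regular income tax:
  ¥14,000 × 11% = ¥1,540
  ¥18,000 × 24% = ¥4,320
  ¥21,000 × 36% = ¥7,560
  ¥39,500 × 45% = ¥17,775
  → ¥31,195
  Less childcare facility credit ¥10,000 → ¥21,195

Alternative floor tax:
  Adjusted income: ¥92,500 + ¥16,600 + ¥18,400 = ¥127,500
  Exemption: ¥105,000 − 20% × (¥127,500 − ¥75,000) = ¥105,000 − ¥10,500 = ¥94,500
  Base: ¥127,500 − ¥94,500 = ¥33,000
  ¥33,000 × 15% = ¥4,950

¥4,950 ≤ ¥21,195, so no add-on is due.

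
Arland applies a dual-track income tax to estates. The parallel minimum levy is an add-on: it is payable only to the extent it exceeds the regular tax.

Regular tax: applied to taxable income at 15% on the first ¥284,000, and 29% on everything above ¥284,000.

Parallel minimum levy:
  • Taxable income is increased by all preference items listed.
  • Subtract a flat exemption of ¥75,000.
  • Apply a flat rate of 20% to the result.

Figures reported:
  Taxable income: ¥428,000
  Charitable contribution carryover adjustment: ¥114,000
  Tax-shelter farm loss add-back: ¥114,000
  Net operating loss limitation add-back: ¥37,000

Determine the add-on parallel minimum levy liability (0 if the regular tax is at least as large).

Parallel minimum levy:
  Adjusted income: ¥428,000 + ¥114,000 + ¥114,000 + ¥37,000 = ¥693,000
  Less exemption ¥75,000 → base ¥618,000
  ¥618,000 × 20% = ¥123,600

Regular tax:
  ¥284,000 × 15% = ¥42,600
  ¥144,000 × 29% = ¥41,760
  → ¥84,360

Excess of parallel minimum levy over regular tax: ¥123,600 − ¥84,360 = ¥39,240.

¥39,240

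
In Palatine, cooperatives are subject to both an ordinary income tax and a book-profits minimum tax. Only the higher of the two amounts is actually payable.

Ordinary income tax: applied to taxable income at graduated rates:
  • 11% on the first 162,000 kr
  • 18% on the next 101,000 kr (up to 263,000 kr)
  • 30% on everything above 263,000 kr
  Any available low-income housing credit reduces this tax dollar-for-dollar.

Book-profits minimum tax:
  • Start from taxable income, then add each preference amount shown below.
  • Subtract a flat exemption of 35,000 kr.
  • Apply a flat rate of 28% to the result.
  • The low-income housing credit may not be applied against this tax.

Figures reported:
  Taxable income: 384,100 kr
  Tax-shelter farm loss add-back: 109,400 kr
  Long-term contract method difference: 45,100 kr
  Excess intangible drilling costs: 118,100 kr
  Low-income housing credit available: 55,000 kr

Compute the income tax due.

174,076 kr

Book-profits minimum tax:
  Adjusted income: 384,100 kr + 109,400 kr + 45,100 kr + 118,100 kr = 656,700 kr
  Less exemption 35,000 kr → base 621,700 kr
  621,700 kr × 28% = 174,076 kr

Ordinary income tax:
  162,000 kr × 11% = 17,820 kr
  101,000 kr × 18% = 18,180 kr
  121,100 kr × 30% = 36,330 kr
  → 72,330 kr
  Less low-income housing credit 55,000 kr → 17,330 kr

174,076 kr > 17,330 kr, so the book-profits minimum tax is the binding amount.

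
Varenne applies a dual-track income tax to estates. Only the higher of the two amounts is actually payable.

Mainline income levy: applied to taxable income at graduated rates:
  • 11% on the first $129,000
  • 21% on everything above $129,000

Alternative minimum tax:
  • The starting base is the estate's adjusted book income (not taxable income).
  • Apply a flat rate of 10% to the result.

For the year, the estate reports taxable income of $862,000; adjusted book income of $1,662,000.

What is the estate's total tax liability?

$168,120

Alternative minimum tax:
  Base (adjusted book income): $1,662,000
  $1,662,000 × 10% = $166,200

Mainline income levy:
  $129,000 × 11% = $14,190
  $733,000 × 21% = $153,930
  → $168,120

$168,120 > $166,200, so the mainline income levy governs.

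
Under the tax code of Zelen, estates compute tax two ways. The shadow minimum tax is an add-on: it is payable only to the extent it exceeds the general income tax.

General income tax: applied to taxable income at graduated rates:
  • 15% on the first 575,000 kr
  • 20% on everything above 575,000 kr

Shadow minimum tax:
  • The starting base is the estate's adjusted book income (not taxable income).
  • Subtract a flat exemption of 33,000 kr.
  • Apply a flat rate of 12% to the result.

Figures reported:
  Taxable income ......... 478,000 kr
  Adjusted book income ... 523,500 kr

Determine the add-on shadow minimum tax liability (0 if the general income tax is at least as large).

0 kr

Shadow minimum tax:
  Base (adjusted book income): 523,500 kr
  Less exemption 33,000 kr → base 490,500 kr
  490,500 kr × 12% = 58,860 kr

General income tax:
  478,000 kr × 15% = 71,700 kr

58,860 kr ≤ 71,700 kr, so no add-on is due.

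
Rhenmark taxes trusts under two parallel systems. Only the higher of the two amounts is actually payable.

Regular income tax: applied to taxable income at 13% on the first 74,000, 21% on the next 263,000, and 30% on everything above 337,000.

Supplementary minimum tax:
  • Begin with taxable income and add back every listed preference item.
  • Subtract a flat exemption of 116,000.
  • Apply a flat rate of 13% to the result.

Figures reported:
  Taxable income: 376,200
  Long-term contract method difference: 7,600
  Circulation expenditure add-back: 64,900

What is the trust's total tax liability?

Supplementary minimum tax:
  Adjusted income: 376,200 + 7,600 + 64,900 = 448,700
  Less exemption 116,000 → base 332,700
  332,700 × 13% = 43,251

Regular income tax:
  74,000 × 13% = 9,620
  263,000 × 21% = 55,230
  39,200 × 30% = 11,760
  → 76,610

76,610 > 43,251, so the regular income tax governs.

76,610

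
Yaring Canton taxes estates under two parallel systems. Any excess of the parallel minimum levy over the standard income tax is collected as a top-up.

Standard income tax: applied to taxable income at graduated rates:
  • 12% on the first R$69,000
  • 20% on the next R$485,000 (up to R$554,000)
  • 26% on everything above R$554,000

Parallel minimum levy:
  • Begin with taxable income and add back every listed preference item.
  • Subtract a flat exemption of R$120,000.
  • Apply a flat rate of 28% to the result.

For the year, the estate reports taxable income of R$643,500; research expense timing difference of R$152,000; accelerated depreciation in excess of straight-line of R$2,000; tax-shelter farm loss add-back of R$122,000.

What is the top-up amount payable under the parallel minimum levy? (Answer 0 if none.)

R$95,310

Parallel minimum levy:
  Adjusted income: R$643,500 + R$152,000 + R$2,000 + R$122,000 = R$919,500
  Less exemption R$120,000 → base R$799,500
  R$799,500 × 28% = R$223,860

Standard income tax:
  R$69,000 × 12% = R$8,280
  R$485,000 × 20% = R$97,000
  R$89,500 × 26% = R$23,270
  → R$128,550

Excess of parallel minimum levy over standard income tax: R$223,860 − R$128,550 = R$95,310.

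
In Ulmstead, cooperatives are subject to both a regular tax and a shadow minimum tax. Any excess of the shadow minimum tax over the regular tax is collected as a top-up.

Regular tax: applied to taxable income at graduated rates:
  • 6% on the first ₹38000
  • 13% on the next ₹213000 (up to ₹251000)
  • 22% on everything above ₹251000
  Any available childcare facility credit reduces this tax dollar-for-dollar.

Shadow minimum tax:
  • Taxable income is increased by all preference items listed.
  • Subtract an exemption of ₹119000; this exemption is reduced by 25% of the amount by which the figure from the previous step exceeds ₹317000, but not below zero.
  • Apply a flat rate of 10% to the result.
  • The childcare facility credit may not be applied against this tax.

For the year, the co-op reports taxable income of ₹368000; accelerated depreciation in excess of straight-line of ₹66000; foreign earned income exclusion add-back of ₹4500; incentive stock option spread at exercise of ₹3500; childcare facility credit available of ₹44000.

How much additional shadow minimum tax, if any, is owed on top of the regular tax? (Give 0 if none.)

Shadow minimum tax:
  Adjusted income: ₹368000 + ₹66000 + ₹4500 + ₹3500 = ₹442000
  Exemption: ₹119000 − 25% × (₹442000 − ₹317000) = ₹119000 − ₹31250 = ₹87750
  Base: ₹442000 − ₹87750 = ₹354250
  ₹354250 × 10% = ₹35425

Regular tax:
  ₹38000 × 6% = ₹2280
  ₹213000 × 13% = ₹27690
  ₹117000 × 22% = ₹25740
  → ₹55710
  Less childcare facility credit ₹44000 → ₹11710

Excess of shadow minimum tax over regular tax: ₹35425 − ₹11710 = ₹23715.

₹23715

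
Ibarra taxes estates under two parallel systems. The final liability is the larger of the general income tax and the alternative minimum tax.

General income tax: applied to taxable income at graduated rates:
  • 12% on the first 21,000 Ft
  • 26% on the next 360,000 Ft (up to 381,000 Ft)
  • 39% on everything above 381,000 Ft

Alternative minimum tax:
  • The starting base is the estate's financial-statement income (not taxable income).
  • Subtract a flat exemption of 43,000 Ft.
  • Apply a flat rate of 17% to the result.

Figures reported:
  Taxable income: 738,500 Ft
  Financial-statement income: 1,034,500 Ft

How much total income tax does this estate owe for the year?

235,545 Ft

General income tax:
  21,000 Ft × 12% = 2,520 Ft
  360,000 Ft × 26% = 93,600 Ft
  357,500 Ft × 39% = 139,425 Ft
  → 235,545 Ft

Alternative minimum tax:
  Base (financial-statement income): 1,034,500 Ft
  Less exemption 43,000 Ft → base 991,500 Ft
  991,500 Ft × 17% = 168,555 Ft

235,545 Ft > 168,555 Ft, so the general income tax governs.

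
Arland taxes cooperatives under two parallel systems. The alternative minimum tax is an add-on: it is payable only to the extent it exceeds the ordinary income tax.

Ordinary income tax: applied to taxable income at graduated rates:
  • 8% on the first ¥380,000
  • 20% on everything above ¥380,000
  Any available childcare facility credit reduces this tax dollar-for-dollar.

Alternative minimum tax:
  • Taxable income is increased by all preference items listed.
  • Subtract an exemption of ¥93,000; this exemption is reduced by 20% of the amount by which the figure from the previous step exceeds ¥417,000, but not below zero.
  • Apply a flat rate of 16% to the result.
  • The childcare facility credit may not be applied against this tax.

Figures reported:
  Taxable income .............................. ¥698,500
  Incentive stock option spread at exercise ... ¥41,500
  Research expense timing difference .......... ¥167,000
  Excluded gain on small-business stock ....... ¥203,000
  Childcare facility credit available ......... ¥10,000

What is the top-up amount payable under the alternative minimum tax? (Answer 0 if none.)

¥93,500

Alternative minimum tax:
  Adjusted income: ¥698,500 + ¥41,500 + ¥167,000 + ¥203,000 = ¥1,110,000
  Exemption: 20% × (¥1,110,000 − ¥417,000) = ¥138,600 ≥ ¥93,000, so the exemption is fully phased out
  Base: ¥1,110,000 − ¥0 = ¥1,110,000
  ¥1,110,000 × 16% = ¥177,600

Ordinary income tax:
  ¥380,000 × 8% = ¥30,400
  ¥318,500 × 20% = ¥63,700
  → ¥94,100
  Less childcare facility credit ¥10,000 → ¥84,100

Excess of alternative minimum tax over ordinary income tax: ¥177,600 − ¥84,100 = ¥93,500.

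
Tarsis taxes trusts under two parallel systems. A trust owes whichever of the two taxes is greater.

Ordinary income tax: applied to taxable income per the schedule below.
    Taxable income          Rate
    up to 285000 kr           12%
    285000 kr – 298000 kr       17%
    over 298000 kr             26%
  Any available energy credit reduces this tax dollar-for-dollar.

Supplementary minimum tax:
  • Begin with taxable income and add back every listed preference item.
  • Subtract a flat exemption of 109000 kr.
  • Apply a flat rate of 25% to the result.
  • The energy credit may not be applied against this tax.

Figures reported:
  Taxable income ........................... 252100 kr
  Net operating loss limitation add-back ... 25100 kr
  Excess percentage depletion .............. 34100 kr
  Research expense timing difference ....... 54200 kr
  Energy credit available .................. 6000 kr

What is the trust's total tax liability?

64125 kr

Supplementary minimum tax:
  Adjusted income: 252100 kr + 25100 kr + 34100 kr + 54200 kr = 365500 kr
  Less exemption 109000 kr → base 256500 kr
  256500 kr × 25% = 64125 kr

Ordinary income tax:
  252100 kr × 12% = 30252 kr
  Less energy credit 6000 kr → 24252 kr

64125 kr > 24252 kr, so the supplementary minimum tax is the binding amount.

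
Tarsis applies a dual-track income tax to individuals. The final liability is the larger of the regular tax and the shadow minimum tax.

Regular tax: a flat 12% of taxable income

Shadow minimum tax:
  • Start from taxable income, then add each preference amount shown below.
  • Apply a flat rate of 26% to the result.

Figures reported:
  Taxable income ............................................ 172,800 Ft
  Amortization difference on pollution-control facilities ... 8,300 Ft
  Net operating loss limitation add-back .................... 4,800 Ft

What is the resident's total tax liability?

Regular tax:
  172,800 Ft × 12% = 20,736 Ft

Shadow minimum tax:
  Adjusted income: 172,800 Ft + 8,300 Ft + 4,800 Ft = 185,900 Ft
  185,900 Ft × 26% = 48,334 Ft

48,334 Ft > 20,736 Ft, so the shadow minimum tax is the binding amount.

48,334 Ft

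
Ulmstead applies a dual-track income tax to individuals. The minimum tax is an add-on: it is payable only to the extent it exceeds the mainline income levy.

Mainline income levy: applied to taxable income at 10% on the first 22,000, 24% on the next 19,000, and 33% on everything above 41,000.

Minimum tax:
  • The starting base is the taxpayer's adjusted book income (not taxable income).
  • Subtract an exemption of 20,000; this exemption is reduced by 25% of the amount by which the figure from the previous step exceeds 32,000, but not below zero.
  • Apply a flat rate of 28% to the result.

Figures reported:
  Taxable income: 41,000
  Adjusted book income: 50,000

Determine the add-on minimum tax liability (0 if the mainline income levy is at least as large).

Minimum tax:
  Base (adjusted book income): 50,000
  Exemption: 20,000 − 25% × (50,000 − 32,000) = 20,000 − 4,500 = 15,500
  Base: 50,000 − 15,500 = 34,500
  34,500 × 28% = 9,660

Mainline income levy:
  22,000 × 10% = 2,200
  19,000 × 24% = 4,560
  → 6,760

Excess of minimum tax over mainline income levy: 9,660 − 6,760 = 2,900.

2,900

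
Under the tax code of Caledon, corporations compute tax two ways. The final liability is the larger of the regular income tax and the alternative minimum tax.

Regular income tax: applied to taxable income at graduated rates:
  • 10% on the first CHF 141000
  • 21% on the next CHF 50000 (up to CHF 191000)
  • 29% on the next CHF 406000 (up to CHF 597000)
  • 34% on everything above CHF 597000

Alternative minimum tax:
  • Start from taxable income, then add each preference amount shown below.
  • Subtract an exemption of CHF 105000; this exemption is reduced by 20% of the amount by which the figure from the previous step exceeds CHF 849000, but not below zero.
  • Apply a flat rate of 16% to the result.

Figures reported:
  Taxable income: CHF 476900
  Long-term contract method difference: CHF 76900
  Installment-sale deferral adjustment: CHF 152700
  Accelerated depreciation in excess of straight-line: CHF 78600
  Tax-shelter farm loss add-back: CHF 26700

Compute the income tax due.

Regular income tax:
  CHF 141000 × 10% = CHF 14100
  CHF 50000 × 21% = CHF 10500
  CHF 285900 × 29% = CHF 82911
  → CHF 107511

Alternative minimum tax:
  Adjusted income: CHF 476900 + CHF 76900 + CHF 152700 + CHF 78600 + CHF 26700 = CHF 811800
  Exemption: CHF 811800 ≤ CHF 849000, so full CHF 105000 applies
  Base: CHF 811800 − CHF 105000 = CHF 706800
  CHF 706800 × 16% = CHF 113088

CHF 113088 > CHF 107511, so the alternative minimum tax is the binding amount.

CHF 113088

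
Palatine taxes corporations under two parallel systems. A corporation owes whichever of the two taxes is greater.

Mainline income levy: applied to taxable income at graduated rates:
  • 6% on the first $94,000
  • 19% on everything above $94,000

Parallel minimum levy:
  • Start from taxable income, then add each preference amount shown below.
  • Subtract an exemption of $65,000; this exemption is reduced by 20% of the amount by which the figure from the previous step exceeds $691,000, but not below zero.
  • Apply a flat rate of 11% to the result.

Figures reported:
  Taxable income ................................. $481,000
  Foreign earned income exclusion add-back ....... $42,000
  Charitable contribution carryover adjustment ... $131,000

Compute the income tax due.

$79,170

Mainline income levy:
  $94,000 × 6% = $5,640
  $387,000 × 19% = $73,530
  → $79,170

Parallel minimum levy:
  Adjusted income: $481,000 + $42,000 + $131,000 = $654,000
  Exemption: $654,000 ≤ $691,000, so full $65,000 applies
  Base: $654,000 − $65,000 = $589,000
  $589,000 × 11% = $64,790

$79,170 > $64,790, so the mainline income levy governs.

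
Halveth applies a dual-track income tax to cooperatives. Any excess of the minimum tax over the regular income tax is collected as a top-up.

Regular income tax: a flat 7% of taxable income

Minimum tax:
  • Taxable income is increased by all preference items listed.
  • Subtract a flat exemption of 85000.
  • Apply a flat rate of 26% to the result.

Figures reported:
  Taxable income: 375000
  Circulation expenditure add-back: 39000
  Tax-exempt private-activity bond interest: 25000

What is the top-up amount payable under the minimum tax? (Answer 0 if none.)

65790

Regular income tax:
  375000 × 7% = 26250

Minimum tax:
  Adjusted income: 375000 + 39000 + 25000 = 439000
  Less exemption 85000 → base 354000
  354000 × 26% = 92040

Excess of minimum tax over regular income tax: 92040 − 26250 = 65790.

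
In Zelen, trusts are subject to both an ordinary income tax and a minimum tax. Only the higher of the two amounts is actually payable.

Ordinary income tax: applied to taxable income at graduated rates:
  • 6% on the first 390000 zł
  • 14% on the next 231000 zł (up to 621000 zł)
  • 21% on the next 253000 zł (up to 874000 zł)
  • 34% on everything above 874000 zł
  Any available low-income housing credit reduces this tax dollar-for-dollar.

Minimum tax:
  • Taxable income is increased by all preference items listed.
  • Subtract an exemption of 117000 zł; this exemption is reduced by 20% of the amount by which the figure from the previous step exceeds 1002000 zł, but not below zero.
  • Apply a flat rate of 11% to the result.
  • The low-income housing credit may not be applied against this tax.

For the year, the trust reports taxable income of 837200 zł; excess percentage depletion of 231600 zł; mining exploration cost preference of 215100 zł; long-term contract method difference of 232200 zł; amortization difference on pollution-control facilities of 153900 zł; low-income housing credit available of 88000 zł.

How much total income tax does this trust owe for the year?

183700 zł

Ordinary income tax:
  390000 zł × 6% = 23400 zł
  231000 zł × 14% = 32340 zł
  216200 zł × 21% = 45402 zł
  → 101142 zł
  Less low-income housing credit 88000 zł → 13142 zł

Minimum tax:
  Adjusted income: 837200 zł + 231600 zł + 215100 zł + 232200 zł + 153900 zł = 1670000 zł
  Exemption: 20% × (1670000 zł − 1002000 zł) = 133600 zł ≥ 117000 zł, so the exemption is fully phased out
  Base: 1670000 zł − 0 zł = 1670000 zł
  1670000 zł × 11% = 183700 zł

183700 zł > 13142 zł, so the minimum tax is the binding amount.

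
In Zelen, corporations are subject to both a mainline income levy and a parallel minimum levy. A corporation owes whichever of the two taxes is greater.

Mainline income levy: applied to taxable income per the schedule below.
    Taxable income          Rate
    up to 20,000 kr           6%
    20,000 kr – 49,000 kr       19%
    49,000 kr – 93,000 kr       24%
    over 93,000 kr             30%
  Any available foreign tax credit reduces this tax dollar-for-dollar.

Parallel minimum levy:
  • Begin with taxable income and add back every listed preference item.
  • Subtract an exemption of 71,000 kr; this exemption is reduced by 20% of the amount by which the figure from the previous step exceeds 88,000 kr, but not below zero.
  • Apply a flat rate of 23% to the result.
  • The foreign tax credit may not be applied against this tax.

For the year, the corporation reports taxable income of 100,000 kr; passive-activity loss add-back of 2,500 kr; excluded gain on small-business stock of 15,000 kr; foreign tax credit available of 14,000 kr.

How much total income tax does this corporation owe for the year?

Mainline income levy:
  20,000 kr × 6% = 1,200 kr
  29,000 kr × 19% = 5,510 kr
  44,000 kr × 24% = 10,560 kr
  7,000 kr × 30% = 2,100 kr
  → 19,370 kr
  Less foreign tax credit 14,000 kr → 5,370 kr

Parallel minimum levy:
  Adjusted income: 100,000 kr + 2,500 kr + 15,000 kr = 117,500 kr
  Exemption: 71,000 kr − 20% × (117,500 kr − 88,000 kr) = 71,000 kr − 5,900 kr = 65,100 kr
  Base: 117,500 kr − 65,100 kr = 52,400 kr
  52,400 kr × 23% = 12,052 kr

12,052 kr > 5,370 kr, so the parallel minimum levy is the binding amount.

12,052 kr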